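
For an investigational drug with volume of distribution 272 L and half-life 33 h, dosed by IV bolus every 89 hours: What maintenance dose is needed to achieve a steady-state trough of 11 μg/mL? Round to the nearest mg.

16409 mg

τ/t½ = 89/33 ≈ 2.697, so f = (1/2)^(89/33) ≈ 0.154217.
Cmin,ss = (D/Vd)·f/(1−f), so D = Cmin,ss·Vd·(1−f)/f.
D = 11 × 272 × (1−f)/f ≈ 11 × 272 × 5.48437 ≈ 16409.24 mg.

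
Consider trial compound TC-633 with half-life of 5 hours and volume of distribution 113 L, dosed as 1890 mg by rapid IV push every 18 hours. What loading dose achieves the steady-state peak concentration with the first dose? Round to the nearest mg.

f = (1/2)^(18/5) ≈ 0.082469; accumulation ratio R = 1/(1−f) ≈ 1.08988.
Loading dose to hit Cmax,ss on first dose: D_load = D_maint·R ≈ 1890 × 1.08988 ≈ 2059.87 mg.

2060 mg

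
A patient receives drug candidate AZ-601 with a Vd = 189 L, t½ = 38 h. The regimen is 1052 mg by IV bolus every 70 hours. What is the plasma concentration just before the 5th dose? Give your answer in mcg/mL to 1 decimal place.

2.1 mcg/mL

f = (1/2)^(τ/t½) = (1/2)^(70/38) ≈ 0.2789.
C₀ = D/Vd = 1052/189 ≈ 5.566 mcg/mL.
Before the 5th dose, 4 doses have been given. Superposition: Cmin = C₀·(f + f² + … + f^4).
≈ 5.566 × (0.2789 + 0.0778 + 0.0217 + 0.0061) ≈ 5.566 × 0.3845 ≈ 2.140 mcg/mL.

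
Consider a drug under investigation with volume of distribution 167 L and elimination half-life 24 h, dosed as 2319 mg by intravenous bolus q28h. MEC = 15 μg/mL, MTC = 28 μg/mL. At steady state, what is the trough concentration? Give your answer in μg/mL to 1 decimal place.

11.2 μg/mL

Over one 28-h interval, 28/24 ≈ 1.1667 half-lives elapse, leaving f ≈ 0.4454 of each dose.
Single-dose peak C₀ = D/Vd = 2319/167 ≈ 13.886 μg/mL.
Steady-state trough Cmin,ss = C₀·f/(1−f) ≈ 13.886 × 0.4454/0.5546 ≈ 11.152 μg/mL.
Trough 11.2 μg/mL vs MEC 15 μg/mL: subtherapeutic.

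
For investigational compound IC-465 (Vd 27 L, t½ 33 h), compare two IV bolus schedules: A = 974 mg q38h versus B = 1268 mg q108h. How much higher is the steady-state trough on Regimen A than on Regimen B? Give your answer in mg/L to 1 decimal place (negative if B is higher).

24.1 mg/L

Regimen A: f = (1/2)^(38/33) ≈ 0.4502; Cmin,ss = (974/27)·f/(1−f) ≈ 29.539 mg/L.
Regimen B: f = (1/2)^(108/33) ≈ 0.1035; Cmin,ss = (1268/27)·f/(1−f) ≈ 5.422 mg/L.
Difference ≈ 29.539 − 5.422 ≈ 24.117 mg/L.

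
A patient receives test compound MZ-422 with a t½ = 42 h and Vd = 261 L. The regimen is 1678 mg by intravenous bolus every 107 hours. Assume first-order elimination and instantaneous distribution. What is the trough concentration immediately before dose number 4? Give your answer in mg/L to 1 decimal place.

f = (1/2)^(τ/t½) = (1/2)^(107/42) ≈ 0.1710.
C₀ = D/Vd = 1678/261 ≈ 6.429 mg/L.
Before the 4th dose, 3 doses have been given. Superposition: Cmin = C₀·(f + f² + … + f^3).
≈ 6.429 × (0.1710 + 0.0292 + 0.0050) ≈ 6.429 × 0.2052 ≈ 1.319 mg/L.

1.3 mg/L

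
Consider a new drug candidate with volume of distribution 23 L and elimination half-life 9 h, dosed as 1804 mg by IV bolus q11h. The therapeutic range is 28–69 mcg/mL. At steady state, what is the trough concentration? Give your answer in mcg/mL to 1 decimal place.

58.8 mcg/mL

τ/t½ = 11/9 ≈ 1.2222, so fraction remaining f = (1/2)^(11/9) ≈ 0.4286.
Single-dose peak C₀ = D/Vd = 1804/23 ≈ 78.435 mcg/mL.
Steady-state trough Cmin,ss = C₀·f/(1−f) ≈ 78.435 × 0.4286/0.5714 ≈ 58.833 mcg/mL.
Trough 58.8 mcg/mL vs MEC 28 mcg/mL: adequate.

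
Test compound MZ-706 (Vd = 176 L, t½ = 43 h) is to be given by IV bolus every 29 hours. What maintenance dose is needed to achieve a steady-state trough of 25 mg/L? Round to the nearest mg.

τ/t½ = 29/43 ≈ 0.67442, so f = (1/2)^(29/43) ≈ 0.626585.
Cmin,ss = (D/Vd)·f/(1−f), so D = Cmin,ss·Vd·(1−f)/f.
D = 25 × 176 × (1−f)/f ≈ 25 × 176 × 0.59595 ≈ 2622.18 mg.

2622 mg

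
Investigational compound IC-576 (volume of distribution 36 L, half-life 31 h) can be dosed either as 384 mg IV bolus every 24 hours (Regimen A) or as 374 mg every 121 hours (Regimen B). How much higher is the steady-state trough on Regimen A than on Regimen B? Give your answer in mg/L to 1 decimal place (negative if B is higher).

14.3 mg/L

Regimen A: f = (1/2)^(24/31) ≈ 0.5847; Cmin,ss = (384/36)·f/(1−f) ≈ 15.018 mg/L.
Regimen B: f = (1/2)^(121/31) ≈ 0.0668; Cmin,ss = (374/36)·f/(1−f) ≈ 0.744 mg/L.
Difference ≈ 15.018 − 0.744 ≈ 14.274 mg/L.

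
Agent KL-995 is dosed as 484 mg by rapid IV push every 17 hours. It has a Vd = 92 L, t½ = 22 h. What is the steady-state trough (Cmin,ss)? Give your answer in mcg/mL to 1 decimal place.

7.4 mcg/mL

k = ln2/t½ = ln2/22 ≈ 0.031507 h⁻¹; fraction remaining f = e^(−kτ) = e^(−0.031507×17) ≈ 0.5853.
Accumulation ratio R = 1/(1 − f) ≈ 1/0.4147 ≈ 2.4114.
Single-dose peak C₀ = D/Vd = 484/92 ≈ 5.261 mcg/mL.
Cmax,ss = C₀/(1 − f) ≈ 5.261/0.4147 ≈ 12.686 mcg/mL.
One interval later, Cmin,ss = Cmax,ss·e^(−kτ) ≈ 12.686 × 0.5853 ≈ 7.425 mcg/mL.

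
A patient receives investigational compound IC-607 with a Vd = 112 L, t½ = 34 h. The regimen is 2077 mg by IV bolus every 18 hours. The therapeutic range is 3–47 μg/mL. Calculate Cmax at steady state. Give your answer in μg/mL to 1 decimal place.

k = ln2/t½ = ln2/34 ≈ 0.020387 h⁻¹; fraction remaining f = e^(−kτ) = e^(−0.020387×18) ≈ 0.6928.
Accumulation ratio R = 1/(1 − f) ≈ 1/0.3072 ≈ 3.2552.
Single-dose peak C₀ = D/Vd = 2077/112 ≈ 18.545 μg/mL.
Cmax,ss = C₀/(1 − f) ≈ 18.545/0.3072 ≈ 60.368 μg/mL.
Peak 60.4 μg/mL vs MTC 47 μg/mL: exceeds toxic threshold.

60.4 μg/mL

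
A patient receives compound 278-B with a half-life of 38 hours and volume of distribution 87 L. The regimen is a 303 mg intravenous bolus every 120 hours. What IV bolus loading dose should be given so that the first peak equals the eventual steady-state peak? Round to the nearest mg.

f = (1/2)^(120/38) ≈ 0.112042; accumulation ratio R = 1/(1−f) ≈ 1.12618.
Loading dose to hit Cmax,ss on first dose: D_load = D_maint·R ≈ 303 × 1.12618 ≈ 341.23 mg.

341 mg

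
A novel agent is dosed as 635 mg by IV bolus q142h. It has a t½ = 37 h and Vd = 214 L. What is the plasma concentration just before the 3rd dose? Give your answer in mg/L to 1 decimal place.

f = (1/2)^(τ/t½) = (1/2)^(142/37) ≈ 0.0699.
C₀ = D/Vd = 635/214 ≈ 2.967 mg/L.
Before the 3rd dose, 2 doses have been given. Superposition: Cmin = C₀·(f + f²).
≈ 2.967 × (0.0699 + 0.0049) ≈ 2.967 × 0.0748 ≈ 0.222 mg/L.

0.2 mg/L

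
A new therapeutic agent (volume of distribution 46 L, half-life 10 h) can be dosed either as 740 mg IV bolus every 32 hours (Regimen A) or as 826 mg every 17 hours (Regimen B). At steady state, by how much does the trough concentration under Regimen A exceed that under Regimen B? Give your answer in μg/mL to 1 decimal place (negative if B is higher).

-6.0 μg/mL

Regimen A: f = (1/2)^(32/10) ≈ 0.1088; Cmin,ss = (740/46)·f/(1−f) ≈ 1.964 μg/mL.
Regimen B: f = (1/2)^(17/10) ≈ 0.3078; Cmin,ss = (826/46)·f/(1−f) ≈ 7.985 μg/mL.
Difference ≈ 1.964 − 7.985 ≈ -6.021 μg/mL.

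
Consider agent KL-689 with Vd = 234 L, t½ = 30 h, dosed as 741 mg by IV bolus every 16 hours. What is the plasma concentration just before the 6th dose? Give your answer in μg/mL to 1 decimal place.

f = (1/2)^(τ/t½) = (1/2)^(16/30) ≈ 0.6910.
C₀ = D/Vd = 741/234 ≈ 3.167 μg/mL.
Before the 6th dose, 5 doses have been given. Superposition: Cmin = C₀·(f + f² + … + f^5).
≈ 3.167 × (0.6910 + 0.4775 + 0.3299 + 0.2280 + 0.1575) ≈ 3.167 × 1.8839 ≈ 5.966 μg/mL.

6.0 μg/mL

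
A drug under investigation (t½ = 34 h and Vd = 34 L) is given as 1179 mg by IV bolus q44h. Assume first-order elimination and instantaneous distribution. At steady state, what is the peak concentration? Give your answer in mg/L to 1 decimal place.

τ/t½ = 44/34 ≈ 1.2941, so fraction remaining f = (1/2)^(44/34) ≈ 0.4078.
Accumulation ratio R = 1/(1 − f) ≈ 1/0.5922 ≈ 1.6886.
Single-dose peak C₀ = D/Vd = 1179/34 ≈ 34.676 mg/L.
Steady-state peak Cmax,ss = C₀·R ≈ 34.676 × 1.6886 ≈ 58.554 mg/L.

58.6 mg/L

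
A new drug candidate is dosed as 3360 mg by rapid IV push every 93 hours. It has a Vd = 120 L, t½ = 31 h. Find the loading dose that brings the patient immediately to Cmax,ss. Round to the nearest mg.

f = (1/2)^(93/31) ≈ 0.125000; accumulation ratio R = 1/(1−f) ≈ 1.14286.
Loading dose to hit Cmax,ss on first dose: D_load = D_maint·R ≈ 3360 × 1.14286 ≈ 3840.01 mg.

3840 mg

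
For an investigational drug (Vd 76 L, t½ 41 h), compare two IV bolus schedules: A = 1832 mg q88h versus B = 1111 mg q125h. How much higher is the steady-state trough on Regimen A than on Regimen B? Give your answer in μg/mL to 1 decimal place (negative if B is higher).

5.0 μg/mL

Regimen A: f = (1/2)^(88/41) ≈ 0.2259; Cmin,ss = (1832/76)·f/(1−f) ≈ 7.034 μg/mL.
Regimen B: f = (1/2)^(125/41) ≈ 0.1208; Cmin,ss = (1111/76)·f/(1−f) ≈ 2.009 μg/mL.
Difference ≈ 7.034 − 2.009 ≈ 5.025 μg/mL.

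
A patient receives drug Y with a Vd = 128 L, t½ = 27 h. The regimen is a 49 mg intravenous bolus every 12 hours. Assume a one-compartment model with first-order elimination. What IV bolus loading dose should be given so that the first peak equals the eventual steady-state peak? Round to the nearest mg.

f = (1/2)^(12/27) ≈ 0.734867; accumulation ratio R = 1/(1−f) ≈ 3.77169.
Loading dose to hit Cmax,ss on first dose: D_load = D_maint·R ≈ 49 × 3.77169 ≈ 184.81 mg.

185 mg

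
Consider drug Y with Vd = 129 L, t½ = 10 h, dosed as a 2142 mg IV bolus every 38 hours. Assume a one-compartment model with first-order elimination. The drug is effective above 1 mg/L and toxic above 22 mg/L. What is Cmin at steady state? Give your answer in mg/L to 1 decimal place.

k = ln2/t½ = ln2/10 ≈ 0.069315 h⁻¹; fraction remaining f = e^(−kτ) = e^(−0.069315×38) ≈ 0.0718.
At steady state, accumulation factor R = 1/(1 − e^(−kτ)) ≈ 1.0774.
Each bolus raises the concentration by D/Vd = 2142/129 ≈ 16.605 mg/L.
Cmax,ss = C₀/(1 − f) ≈ 16.605/0.9282 ≈ 17.889 mg/L.
One interval later, Cmin,ss = Cmax,ss·e^(−kτ) ≈ 17.889 × 0.0718 ≈ 1.284 mg/L.
Trough 1.3 mg/L vs MEC 1 mg/L: adequate.

1.3 mg/L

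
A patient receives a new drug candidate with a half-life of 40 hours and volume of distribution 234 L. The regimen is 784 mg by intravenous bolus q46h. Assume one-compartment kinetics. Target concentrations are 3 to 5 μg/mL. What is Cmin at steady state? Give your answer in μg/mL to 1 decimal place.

2.7 μg/mL

k = ln2/t½ = ln2/40 ≈ 0.017329 h⁻¹; fraction remaining f = e^(−kτ) = e^(−0.017329×46) ≈ 0.4506.
Accumulation ratio R = 1/(1 − f) ≈ 1/0.5494 ≈ 1.8202.
Each bolus raises the concentration by D/Vd = 784/234 ≈ 3.350 μg/mL.
Steady-state peak Cmax,ss = C₀·R ≈ 3.350 × 1.8202 ≈ 6.098 μg/mL.
Steady-state trough Cmin,ss = Cmax,ss·f ≈ 6.098 × 0.4506 ≈ 2.748 μg/mL.
Trough 2.7 μg/mL vs MEC 3 μg/mL: subtherapeutic.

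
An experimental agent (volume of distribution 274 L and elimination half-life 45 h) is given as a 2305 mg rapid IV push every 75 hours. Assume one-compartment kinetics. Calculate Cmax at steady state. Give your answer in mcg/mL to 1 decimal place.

12.3 mcg/mL

τ/t½ = 75/45 ≈ 1.6667, so fraction remaining f = (1/2)^(75/45) ≈ 0.3150.
At steady state, accumulation factor R = 1/(1 − e^(−kτ)) ≈ 1.4599.
Each bolus raises the concentration by D/Vd = 2305/274 ≈ 8.412 mcg/mL.
Steady-state peak Cmax,ss = C₀·R ≈ 8.412 × 1.4599 ≈ 12.281 mcg/mL.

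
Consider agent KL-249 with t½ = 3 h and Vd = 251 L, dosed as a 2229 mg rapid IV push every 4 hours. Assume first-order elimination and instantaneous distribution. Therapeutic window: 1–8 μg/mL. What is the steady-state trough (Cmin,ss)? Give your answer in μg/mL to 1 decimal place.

5.8 μg/mL

τ/t½ = 4/3 ≈ 1.3333, so fraction remaining f = (1/2)^(4/3) ≈ 0.3969.
Single-dose peak C₀ = D/Vd = 2229/251 ≈ 8.880 μg/mL.
Steady-state trough Cmin,ss = C₀·f/(1−f) ≈ 8.880 × 0.3969/0.6031 ≈ 5.844 μg/mL.
Trough 5.8 μg/mL vs MEC 1 μg/mL: adequate.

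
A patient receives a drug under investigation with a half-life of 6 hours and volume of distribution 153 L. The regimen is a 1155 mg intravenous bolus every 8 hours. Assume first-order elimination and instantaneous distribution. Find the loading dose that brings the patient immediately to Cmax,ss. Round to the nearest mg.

1915 mg

f = (1/2)^(8/6) ≈ 0.396850; accumulation ratio R = 1/(1−f) ≈ 1.65796.
Loading dose to hit Cmax,ss on first dose: D_load = D_maint·R ≈ 1155 × 1.65796 ≈ 1914.94 mg.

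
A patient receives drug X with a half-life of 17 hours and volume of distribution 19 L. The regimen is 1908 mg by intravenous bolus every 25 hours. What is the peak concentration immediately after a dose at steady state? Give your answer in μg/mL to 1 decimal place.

157.1 μg/mL

Over one 25-h interval, 25/17 ≈ 1.4706 half-lives elapse, leaving f ≈ 0.3608 of each dose.
At steady state, accumulation factor R = 1/(1 − e^(−kτ)) ≈ 1.5645.
Single-dose peak C₀ = D/Vd = 1908/19 ≈ 100.421 μg/mL.
Steady-state peak Cmax,ss = C₀·R ≈ 100.421 × 1.5645 ≈ 157.109 μg/mL.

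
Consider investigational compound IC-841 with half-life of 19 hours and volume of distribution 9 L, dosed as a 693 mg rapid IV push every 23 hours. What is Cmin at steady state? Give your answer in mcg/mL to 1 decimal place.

Over one 23-h interval, 23/19 ≈ 1.2105 half-lives elapse, leaving f ≈ 0.4321 of each dose.
Single-dose peak C₀ = D/Vd = 693/9 ≈ 77.000 mcg/mL.
Steady-state trough Cmin,ss = C₀·f/(1−f) ≈ 77.000 × 0.4321/0.5679 ≈ 58.587 mcg/mL.

58.6 mcg/mL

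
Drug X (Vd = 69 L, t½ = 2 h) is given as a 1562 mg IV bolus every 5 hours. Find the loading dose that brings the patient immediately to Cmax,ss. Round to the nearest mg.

f = (1/2)^(5/2) ≈ 0.176777; accumulation ratio R = 1/(1−f) ≈ 1.21474.
Loading dose to hit Cmax,ss on first dose: D_load = D_maint·R ≈ 1562 × 1.21474 ≈ 1897.42 mg.

1897 mg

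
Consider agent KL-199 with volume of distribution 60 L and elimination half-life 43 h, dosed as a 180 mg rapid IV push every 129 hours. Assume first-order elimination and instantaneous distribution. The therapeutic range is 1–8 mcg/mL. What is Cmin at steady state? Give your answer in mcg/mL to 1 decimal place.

τ = 129 h = 3 half-lives, so f = (1/2)^3 = 0.125.
At steady state, R = 1/(1 − 0.125) = 8/7.
Single-dose peak C₀ = D/Vd = 180/60 = 3 mcg/mL.
Steady-state peak Cmax,ss = C₀·R = 3 × 8/7 ≈ 3.429 mcg/mL.
Steady-state trough Cmin,ss = Cmax,ss·f ≈ 3.429 × 0.125 ≈ 0.429 mcg/mL.
Trough 0.4 mcg/mL vs MEC 1 mcg/mL: subtherapeutic.

0.4 mcg/mL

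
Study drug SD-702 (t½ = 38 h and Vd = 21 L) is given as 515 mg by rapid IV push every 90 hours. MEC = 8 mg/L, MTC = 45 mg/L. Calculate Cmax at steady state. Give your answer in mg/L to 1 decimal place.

30.4 mg/L

τ/t½ = 90/38 ≈ 2.3684, so fraction remaining f = (1/2)^(90/38) ≈ 0.1937.
Accumulation ratio R = 1/(1 − f) ≈ 1/0.8063 ≈ 1.2402.
Single-dose peak C₀ = D/Vd = 515/21 ≈ 24.524 mg/L.
Cmax,ss = C₀/(1 − f) ≈ 24.524/0.8063 ≈ 30.415 mg/L.
Peak 30.4 mg/L vs MTC 45 mg/L: below toxic threshold.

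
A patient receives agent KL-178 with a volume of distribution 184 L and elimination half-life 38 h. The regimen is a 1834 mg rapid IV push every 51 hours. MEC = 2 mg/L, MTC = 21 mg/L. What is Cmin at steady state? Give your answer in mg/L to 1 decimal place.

6.5 mg/L

τ/t½ = 51/38 ≈ 1.3421, so fraction remaining f = (1/2)^(51/38) ≈ 0.3944.
At steady state, accumulation factor R = 1/(1 − e^(−kτ)) ≈ 1.6513.
Each bolus raises the concentration by D/Vd = 1834/184 ≈ 9.967 mg/L.
Cmax,ss = C₀/(1 − f) ≈ 9.967/0.6056 ≈ 16.458 mg/L.
One interval later, Cmin,ss = Cmax,ss·e^(−kτ) ≈ 16.458 × 0.3944 ≈ 6.491 mg/L.
Trough 6.5 mg/L vs MEC 2 mg/L: adequate.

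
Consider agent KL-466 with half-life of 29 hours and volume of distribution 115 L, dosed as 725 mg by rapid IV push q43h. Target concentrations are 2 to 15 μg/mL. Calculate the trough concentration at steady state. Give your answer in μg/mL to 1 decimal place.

3.5 μg/mL

τ/t½ = 43/29 ≈ 1.4828, so fraction remaining f = (1/2)^(43/29) ≈ 0.3578.
Each bolus raises the concentration by D/Vd = 725/115 ≈ 6.304 μg/mL.
Steady-state trough Cmin,ss = C₀·f/(1−f) ≈ 6.304 × 0.3578/0.6422 ≈ 3.512 μg/mL.
Trough 3.5 μg/mL vs MEC 2 μg/mL: adequate.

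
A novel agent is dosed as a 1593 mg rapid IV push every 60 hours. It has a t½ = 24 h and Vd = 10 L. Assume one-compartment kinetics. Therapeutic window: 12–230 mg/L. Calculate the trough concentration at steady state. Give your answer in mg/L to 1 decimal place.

Over one 60-h interval, 60/24 ≈ 2.5 half-lives elapse, leaving f ≈ 0.1768 of each dose.
At steady state, accumulation factor R = 1/(1 − e^(−kτ)) ≈ 1.2148.
Single-dose peak C₀ = D/Vd = 1593/10 ≈ 159.300 mg/L.
Cmax,ss = C₀/(1 − f) ≈ 159.300/0.8232 ≈ 193.513 mg/L.
One interval later, Cmin,ss = Cmax,ss·e^(−kτ) ≈ 193.513 × 0.1768 ≈ 34.213 mg/L.
Trough 34.2 mg/L vs MEC 12 mg/L: adequate.

34.2 mg/L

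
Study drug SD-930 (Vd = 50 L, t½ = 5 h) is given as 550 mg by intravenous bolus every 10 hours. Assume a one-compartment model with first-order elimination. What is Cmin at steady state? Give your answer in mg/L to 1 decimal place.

τ = 10 h = 2 half-lives, so f = (1/2)^2 = 0.25.
At steady state, R = 1/(1 − 0.25) = 4/3.
Single-dose peak C₀ = D/Vd = 550/50 = 11 mg/L.
Steady-state peak Cmax,ss = C₀·R = 11 × 4/3 ≈ 14.667 mg/L.
Steady-state trough Cmin,ss = Cmax,ss·f ≈ 14.667 × 0.25 ≈ 3.667 mg/L.

3.7 mg/L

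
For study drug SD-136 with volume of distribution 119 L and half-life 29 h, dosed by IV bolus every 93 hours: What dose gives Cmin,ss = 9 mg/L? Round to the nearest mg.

τ/t½ = 93/29 ≈ 3.2069, so f = (1/2)^(93/29) ≈ 0.108300.
Cmin,ss = (D/Vd)·f/(1−f), so D = Cmin,ss·Vd·(1−f)/f.
D = 9 × 119 × (1−f)/f ≈ 9 × 119 × 8.23361 ≈ 8818.20 mg.

8818 mg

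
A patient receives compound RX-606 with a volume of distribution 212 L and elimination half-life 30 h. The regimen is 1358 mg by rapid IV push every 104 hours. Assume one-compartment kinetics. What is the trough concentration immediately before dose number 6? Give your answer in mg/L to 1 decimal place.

0.6 mg/L

f = (1/2)^(τ/t½) = (1/2)^(104/30) ≈ 0.0905.
C₀ = D/Vd = 1358/212 ≈ 6.406 mg/L.
Before the 6th dose, 5 doses have been given. Superposition: Cmin = C₀·(f + f² + … + f^5).
≈ 6.406 × (0.0905 + 0.0082 + 0.0007 + 0.0001 + 0.0000) ≈ 6.406 × 0.0995 ≈ 0.637 mg/L.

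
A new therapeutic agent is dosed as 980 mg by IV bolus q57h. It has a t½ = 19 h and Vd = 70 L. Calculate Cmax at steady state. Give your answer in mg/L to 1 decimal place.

16.0 mg/L

τ = 57 h = 3 half-lives, so f = (1/2)^3 = 0.125.
Accumulation ratio R = 1/(1 − f) = 1/0.875 = 8/7.
Single-dose peak C₀ = D/Vd = 980/70 = 14 mg/L.
Steady-state peak Cmax,ss = C₀·R = 14 × 8/7 ≈ 16.000 mg/L.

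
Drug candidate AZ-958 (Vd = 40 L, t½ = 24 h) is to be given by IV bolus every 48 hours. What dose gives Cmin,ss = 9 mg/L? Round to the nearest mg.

1080 mg

τ/t½ = 48/24 ≈ 2, so f = (1/2)^(48/24) ≈ 0.250000.
Cmin,ss = (D/Vd)·f/(1−f), so D = Cmin,ss·Vd·(1−f)/f.
D = 9 × 40 × (1−f)/f ≈ 9 × 40 × 3.00000 ≈ 1080.00 mg.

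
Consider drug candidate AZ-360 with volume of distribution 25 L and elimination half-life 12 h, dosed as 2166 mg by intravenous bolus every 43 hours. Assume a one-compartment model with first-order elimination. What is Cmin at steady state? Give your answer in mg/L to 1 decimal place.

7.9 mg/L

Over one 43-h interval, 43/12 ≈ 3.5833 half-lives elapse, leaving f ≈ 0.0834 of each dose.
Accumulation ratio R = 1/(1 − f) ≈ 1/0.9166 ≈ 1.0910.
Each bolus raises the concentration by D/Vd = 2166/25 ≈ 86.640 mg/L.
Cmax,ss = C₀/(1 − f) ≈ 86.640/0.9166 ≈ 94.523 mg/L.
One interval later, Cmin,ss = Cmax,ss·e^(−kτ) ≈ 94.523 × 0.0834 ≈ 7.883 mg/L.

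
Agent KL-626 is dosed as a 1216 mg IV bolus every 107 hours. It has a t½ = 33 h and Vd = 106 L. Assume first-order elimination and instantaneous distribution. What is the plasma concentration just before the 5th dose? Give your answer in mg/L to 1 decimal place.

f = (1/2)^(τ/t½) = (1/2)^(107/33) ≈ 0.1057.
C₀ = D/Vd = 1216/106 ≈ 11.472 mg/L.
Before the 5th dose, 4 doses have been given. Superposition: Cmin = C₀·(f + f² + … + f^4).
≈ 11.472 × (0.1057 + 0.0112 + 0.0012 + 0.0001) ≈ 11.472 × 0.1182 ≈ 1.356 mg/L.

1.4 mg/L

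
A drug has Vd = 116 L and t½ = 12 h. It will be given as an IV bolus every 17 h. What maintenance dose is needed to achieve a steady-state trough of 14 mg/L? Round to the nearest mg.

2712 mg

τ/t½ = 17/12 ≈ 1.4167, so f = (1/2)^(17/12) ≈ 0.374577.
Cmin,ss = (D/Vd)·f/(1−f), so D = Cmin,ss·Vd·(1−f)/f.
D = 14 × 116 × (1−f)/f ≈ 14 × 116 × 1.66968 ≈ 2711.56 mg.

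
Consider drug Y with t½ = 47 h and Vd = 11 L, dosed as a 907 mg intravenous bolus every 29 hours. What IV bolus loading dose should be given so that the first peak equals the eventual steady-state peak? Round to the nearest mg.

2606 mg

f = (1/2)^(29/47) ≈ 0.652016; accumulation ratio R = 1/(1−f) ≈ 2.87370.
Loading dose to hit Cmax,ss on first dose: D_load = D_maint·R ≈ 907 × 2.87370 ≈ 2606.45 mg.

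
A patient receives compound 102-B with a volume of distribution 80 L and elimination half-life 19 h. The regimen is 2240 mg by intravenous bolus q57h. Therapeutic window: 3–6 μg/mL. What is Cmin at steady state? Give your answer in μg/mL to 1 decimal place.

The dosing interval is 3 half-lives, so f = 2^(−3) = 0.125.
Accumulation ratio R = 1/(1 − f) = 1/0.875 = 8/7.
Single-dose peak C₀ = D/Vd = 2240/80 = 28 μg/mL.
Steady-state peak Cmax,ss = C₀·R = 28 × 8/7 ≈ 32.000 μg/mL.
Steady-state trough Cmin,ss = Cmax,ss·f ≈ 32.000 × 0.125 ≈ 4.000 μg/mL.
Trough 4.0 μg/mL vs MEC 3 μg/mL: adequate.

4.0 μg/mL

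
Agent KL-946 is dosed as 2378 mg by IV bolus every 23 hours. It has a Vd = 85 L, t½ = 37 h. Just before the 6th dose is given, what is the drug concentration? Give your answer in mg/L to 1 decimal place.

45.9 mg/L

f = (1/2)^(τ/t½) = (1/2)^(23/37) ≈ 0.6499.
C₀ = D/Vd = 2378/85 ≈ 27.976 mg/L.
Before the 6th dose, 5 doses have been given. Superposition: Cmin = C₀·(f + f² + … + f^5).
≈ 27.976 × (0.6499 + 0.4224 + 0.2745 + 0.1784 + 0.1159) ≈ 27.976 × 1.6411 ≈ 45.911 mg/L.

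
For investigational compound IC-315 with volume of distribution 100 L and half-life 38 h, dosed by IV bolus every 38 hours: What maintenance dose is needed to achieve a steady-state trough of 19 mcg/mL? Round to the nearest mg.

τ/t½ = 38/38 ≈ 1, so f = (1/2)^(38/38) ≈ 0.500000.
Cmin,ss = (D/Vd)·f/(1−f), so D = Cmin,ss·Vd·(1−f)/f.
D = 19 × 100 × (1−f)/f ≈ 19 × 100 × 1.00000 ≈ 1900.00 mg.

1900 mg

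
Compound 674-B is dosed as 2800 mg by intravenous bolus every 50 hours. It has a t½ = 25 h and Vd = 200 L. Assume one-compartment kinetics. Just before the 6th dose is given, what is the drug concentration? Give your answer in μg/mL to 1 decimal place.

f = (1/2)^(τ/t½) = (1/2)^(50/25) ≈ 0.2500.
C₀ = D/Vd = 2800/200 ≈ 14.000 μg/mL.
Before the 6th dose, 5 doses have been given. Superposition: Cmin = C₀·(f + f² + … + f^5).
≈ 14.000 × (0.2500 + 0.0625 + 0.0156 + 0.0039 + 0.0010) ≈ 14.000 × 0.3330 ≈ 4.662 μg/mL.

4.7 μg/mL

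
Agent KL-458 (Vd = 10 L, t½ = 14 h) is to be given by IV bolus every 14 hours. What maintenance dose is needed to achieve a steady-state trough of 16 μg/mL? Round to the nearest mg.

160 mg

τ/t½ = 14/14 ≈ 1, so f = (1/2)^(14/14) ≈ 0.500000.
Cmin,ss = (D/Vd)·f/(1−f), so D = Cmin,ss·Vd·(1−f)/f.
D = 16 × 10 × (1−f)/f ≈ 16 × 10 × 1.00000 ≈ 160.00 mg.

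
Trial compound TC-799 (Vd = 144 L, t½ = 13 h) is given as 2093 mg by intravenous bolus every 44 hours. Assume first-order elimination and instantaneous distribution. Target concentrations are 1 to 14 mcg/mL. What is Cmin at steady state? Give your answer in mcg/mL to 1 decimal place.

k = ln2/t½ = ln2/13 ≈ 0.053319 h⁻¹; fraction remaining f = e^(−kτ) = e^(−0.053319×44) ≈ 0.0957.
Accumulation ratio R = 1/(1 − f) ≈ 1/0.9043 ≈ 1.1058.
Each bolus raises the concentration by D/Vd = 2093/144 ≈ 14.535 mcg/mL.
Steady-state peak Cmax,ss = C₀·R ≈ 14.535 × 1.1058 ≈ 16.073 mcg/mL.
Steady-state trough Cmin,ss = Cmax,ss·f ≈ 16.073 × 0.0957 ≈ 1.538 mcg/mL.
Trough 1.5 mcg/mL vs MEC 1 mcg/mL: adequate.

1.5 mcg/mL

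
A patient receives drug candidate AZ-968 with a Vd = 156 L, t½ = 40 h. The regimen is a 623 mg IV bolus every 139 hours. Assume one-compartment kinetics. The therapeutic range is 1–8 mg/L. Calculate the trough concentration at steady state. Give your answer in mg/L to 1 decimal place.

0.4 mg/L

τ/t½ = 139/40 ≈ 3.475, so fraction remaining f = (1/2)^(139/40) ≈ 0.0899.
Single-dose peak C₀ = D/Vd = 623/156 ≈ 3.994 mg/L.
Steady-state trough Cmin,ss = C₀·f/(1−f) ≈ 3.994 × 0.0899/0.9101 ≈ 0.395 mg/L.
Trough 0.4 mg/L vs MEC 1 mg/L: subtherapeutic.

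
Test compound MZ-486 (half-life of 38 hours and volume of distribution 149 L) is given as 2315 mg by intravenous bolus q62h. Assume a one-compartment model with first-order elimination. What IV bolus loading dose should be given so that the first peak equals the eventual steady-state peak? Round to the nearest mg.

3418 mg

f = (1/2)^(62/38) ≈ 0.322735; accumulation ratio R = 1/(1−f) ≈ 1.47653.
Loading dose to hit Cmax,ss on first dose: D_load = D_maint·R ≈ 2315 × 1.47653 ≈ 3418.17 mg.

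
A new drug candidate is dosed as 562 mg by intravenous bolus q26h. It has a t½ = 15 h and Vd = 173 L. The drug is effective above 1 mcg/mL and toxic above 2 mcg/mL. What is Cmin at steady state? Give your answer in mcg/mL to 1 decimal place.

k = ln2/t½ = ln2/15 ≈ 0.046210 h⁻¹; fraction remaining f = e^(−kτ) = e^(−0.046210×26) ≈ 0.3008.
Single-dose peak C₀ = D/Vd = 562/173 ≈ 3.249 mcg/mL.
Steady-state trough Cmin,ss = C₀·f/(1−f) ≈ 3.249 × 0.3008/0.6992 ≈ 1.398 mcg/mL.
Trough 1.4 mcg/mL vs MEC 1 mcg/mL: adequate.

1.4 mcg/mL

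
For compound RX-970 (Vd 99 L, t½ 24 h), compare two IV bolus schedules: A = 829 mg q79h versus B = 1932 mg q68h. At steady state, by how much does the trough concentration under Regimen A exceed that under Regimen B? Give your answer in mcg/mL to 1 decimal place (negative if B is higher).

Regimen A: f = (1/2)^(79/24) ≈ 0.1021; Cmin,ss = (829/99)·f/(1−f) ≈ 0.952 mcg/mL.
Regimen B: f = (1/2)^(68/24) ≈ 0.1403; Cmin,ss = (1932/99)·f/(1−f) ≈ 3.185 mcg/mL.
Difference ≈ 0.952 − 3.185 ≈ -2.233 mcg/mL.

-2.2 mcg/mL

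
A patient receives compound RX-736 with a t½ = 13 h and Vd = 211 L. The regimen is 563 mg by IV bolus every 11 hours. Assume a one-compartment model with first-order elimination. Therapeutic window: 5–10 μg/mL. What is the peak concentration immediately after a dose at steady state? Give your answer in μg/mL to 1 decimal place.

6.0 μg/mL

Over one 11-h interval, 11/13 ≈ 0.84615 half-lives elapse, leaving f ≈ 0.5563 of each dose.
At steady state, accumulation factor R = 1/(1 − e^(−kτ)) ≈ 2.2538.
Each bolus raises the concentration by D/Vd = 563/211 ≈ 2.668 μg/mL.
Steady-state peak Cmax,ss = C₀·R ≈ 2.668 × 2.2538 ≈ 6.013 μg/mL.
Peak 6.0 μg/mL vs MTC 10 μg/mL: below toxic threshold.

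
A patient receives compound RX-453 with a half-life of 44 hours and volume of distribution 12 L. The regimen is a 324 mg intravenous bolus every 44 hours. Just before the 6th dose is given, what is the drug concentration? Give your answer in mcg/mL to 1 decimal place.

f = (1/2)^(τ/t½) = (1/2)^(44/44) ≈ 0.5000.
C₀ = D/Vd = 324/12 ≈ 27.000 mcg/mL.
Before the 6th dose, 5 doses have been given. Superposition: Cmin = C₀·(f + f² + … + f^5).
≈ 27.000 × (0.5000 + 0.2500 + 0.1250 + 0.0625 + 0.0313) ≈ 27.000 × 0.9688 ≈ 26.158 mcg/mL.

26.2 mcg/mL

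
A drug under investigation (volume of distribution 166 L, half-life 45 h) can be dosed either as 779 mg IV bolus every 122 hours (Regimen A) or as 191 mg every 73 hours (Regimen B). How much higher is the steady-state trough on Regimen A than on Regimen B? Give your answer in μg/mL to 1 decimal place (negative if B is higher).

Regimen A: f = (1/2)^(122/45) ≈ 0.1527; Cmin,ss = (779/166)·f/(1−f) ≈ 0.846 μg/mL.
Regimen B: f = (1/2)^(73/45) ≈ 0.3248; Cmin,ss = (191/166)·f/(1−f) ≈ 0.553 μg/mL.
Difference ≈ 0.846 − 0.553 ≈ 0.293 μg/mL.

0.3 μg/mL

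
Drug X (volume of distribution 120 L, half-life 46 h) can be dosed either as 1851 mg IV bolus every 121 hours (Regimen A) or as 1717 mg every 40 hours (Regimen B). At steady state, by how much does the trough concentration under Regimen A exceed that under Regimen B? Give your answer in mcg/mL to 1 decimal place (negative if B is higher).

-14.3 mcg/mL

Regimen A: f = (1/2)^(121/46) ≈ 0.1615; Cmin,ss = (1851/120)·f/(1−f) ≈ 2.971 mcg/mL.
Regimen B: f = (1/2)^(40/46) ≈ 0.5473; Cmin,ss = (1717/120)·f/(1−f) ≈ 17.298 mcg/mL.
Difference ≈ 2.971 − 17.298 ≈ -14.327 mcg/mL.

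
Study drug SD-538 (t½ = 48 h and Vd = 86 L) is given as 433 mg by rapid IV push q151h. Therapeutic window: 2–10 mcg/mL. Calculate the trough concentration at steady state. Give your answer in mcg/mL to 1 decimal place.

0.6 mcg/mL

Over one 151-h interval, 151/48 ≈ 3.1458 half-lives elapse, leaving f ≈ 0.1130 of each dose.
At steady state, accumulation factor R = 1/(1 − e^(−kτ)) ≈ 1.1274.
Single-dose peak C₀ = D/Vd = 433/86 ≈ 5.035 mcg/mL.
Steady-state peak Cmax,ss = C₀·R ≈ 5.035 × 1.1274 ≈ 5.676 mcg/mL.
One interval later, Cmin,ss = Cmax,ss·e^(−kτ) ≈ 5.676 × 0.1130 ≈ 0.641 mcg/mL.
Trough 0.6 mcg/mL vs MEC 2 mcg/mL: subtherapeutic.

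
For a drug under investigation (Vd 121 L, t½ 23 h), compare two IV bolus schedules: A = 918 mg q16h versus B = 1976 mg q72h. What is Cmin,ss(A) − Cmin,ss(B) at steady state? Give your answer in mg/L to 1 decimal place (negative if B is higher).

Regimen A: f = (1/2)^(16/23) ≈ 0.6174; Cmin,ss = (918/121)·f/(1−f) ≈ 12.243 mg/L.
Regimen B: f = (1/2)^(72/23) ≈ 0.1142; Cmin,ss = (1976/121)·f/(1−f) ≈ 2.105 mg/L.
Difference ≈ 12.243 − 2.105 ≈ 10.138 mg/L.

10.1 mg/L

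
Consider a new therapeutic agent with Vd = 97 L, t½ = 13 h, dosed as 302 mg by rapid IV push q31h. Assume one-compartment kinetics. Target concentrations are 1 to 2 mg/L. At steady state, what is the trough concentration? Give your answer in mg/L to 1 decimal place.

0.7 mg/L

k = ln2/t½ = ln2/13 ≈ 0.053319 h⁻¹; fraction remaining f = e^(−kτ) = e^(−0.053319×31) ≈ 0.1915.
Each bolus raises the concentration by D/Vd = 302/97 ≈ 3.113 mg/L.
Steady-state trough Cmin,ss = C₀·f/(1−f) ≈ 3.113 × 0.1915/0.8085 ≈ 0.737 mg/L.
Trough 0.7 mg/L vs MEC 1 mg/L: subtherapeutic.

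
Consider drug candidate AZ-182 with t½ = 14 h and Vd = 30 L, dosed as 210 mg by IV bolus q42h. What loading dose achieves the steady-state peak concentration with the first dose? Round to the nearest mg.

f = (1/2)^(42/14) ≈ 0.125000; accumulation ratio R = 1/(1−f) ≈ 1.14286.
Loading dose to hit Cmax,ss on first dose: D_load = D_maint·R ≈ 210 × 1.14286 ≈ 240.00 mg.

240 mg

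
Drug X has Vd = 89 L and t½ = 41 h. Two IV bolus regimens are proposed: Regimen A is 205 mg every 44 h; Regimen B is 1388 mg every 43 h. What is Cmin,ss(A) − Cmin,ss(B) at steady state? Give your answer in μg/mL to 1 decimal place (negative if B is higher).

-12.5 μg/mL

Regimen A: f = (1/2)^(44/41) ≈ 0.4753; Cmin,ss = (205/89)·f/(1−f) ≈ 2.087 μg/mL.
Regimen B: f = (1/2)^(43/41) ≈ 0.4834; Cmin,ss = (1388/89)·f/(1−f) ≈ 14.593 μg/mL.
Difference ≈ 2.087 − 14.593 ≈ -12.506 μg/mL.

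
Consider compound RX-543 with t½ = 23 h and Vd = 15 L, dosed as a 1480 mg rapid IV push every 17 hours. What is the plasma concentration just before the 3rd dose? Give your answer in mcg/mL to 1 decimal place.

f = (1/2)^(τ/t½) = (1/2)^(17/23) ≈ 0.5991.
C₀ = D/Vd = 1480/15 ≈ 98.667 mcg/mL.
Before the 3rd dose, 2 doses have been given. Superposition: Cmin = C₀·(f + f²).
≈ 98.667 × (0.5991 + 0.3589) ≈ 98.667 × 0.9580 ≈ 94.523 mcg/mL.

94.5 mcg/mL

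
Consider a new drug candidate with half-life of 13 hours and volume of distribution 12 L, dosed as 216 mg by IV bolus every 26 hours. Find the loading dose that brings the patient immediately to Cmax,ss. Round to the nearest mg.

f = (1/2)^(26/13) ≈ 0.250000; accumulation ratio R = 1/(1−f) ≈ 1.33333.
Loading dose to hit Cmax,ss on first dose: D_load = D_maint·R ≈ 216 × 1.33333 ≈ 288.00 mg.

288 mg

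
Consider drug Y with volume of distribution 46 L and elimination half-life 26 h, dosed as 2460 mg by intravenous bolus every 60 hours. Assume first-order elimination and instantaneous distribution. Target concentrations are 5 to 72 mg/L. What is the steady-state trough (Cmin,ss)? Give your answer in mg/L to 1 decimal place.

13.5 mg/L

τ/t½ = 60/26 ≈ 2.3077, so fraction remaining f = (1/2)^(60/26) ≈ 0.2020.
At steady state, accumulation factor R = 1/(1 − e^(−kτ)) ≈ 1.2531.
Single-dose peak C₀ = D/Vd = 2460/46 ≈ 53.478 mg/L.
Cmax,ss = C₀/(1 − f) ≈ 53.478/0.7980 ≈ 67.015 mg/L.
Steady-state trough Cmin,ss = Cmax,ss·f ≈ 67.015 × 0.2020 ≈ 13.537 mg/L.
Trough 13.5 mg/L vs MEC 5 mg/L: adequate.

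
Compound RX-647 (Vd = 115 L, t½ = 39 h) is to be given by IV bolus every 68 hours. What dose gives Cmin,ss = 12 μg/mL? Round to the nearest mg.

τ/t½ = 68/39 ≈ 1.7436, so f = (1/2)^(68/39) ≈ 0.298626.
Cmin,ss = (D/Vd)·f/(1−f), so D = Cmin,ss·Vd·(1−f)/f.
D = 12 × 115 × (1−f)/f ≈ 12 × 115 × 2.34867 ≈ 3241.16 mg.

3241 mg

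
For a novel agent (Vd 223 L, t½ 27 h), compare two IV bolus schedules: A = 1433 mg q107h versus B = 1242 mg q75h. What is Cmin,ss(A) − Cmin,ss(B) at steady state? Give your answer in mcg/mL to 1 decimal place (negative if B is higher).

Regimen A: f = (1/2)^(107/27) ≈ 0.0641; Cmin,ss = (1433/223)·f/(1−f) ≈ 0.440 mcg/mL.
Regimen B: f = (1/2)^(75/27) ≈ 0.1458; Cmin,ss = (1242/223)·f/(1−f) ≈ 0.951 mcg/mL.
Difference ≈ 0.440 − 0.951 ≈ -0.511 mcg/mL.

-0.5 mcg/mL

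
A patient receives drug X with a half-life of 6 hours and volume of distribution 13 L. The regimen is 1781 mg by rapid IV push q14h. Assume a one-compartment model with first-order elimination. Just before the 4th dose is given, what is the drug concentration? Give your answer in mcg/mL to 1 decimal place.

f = (1/2)^(τ/t½) = (1/2)^(14/6) ≈ 0.1984.
C₀ = D/Vd = 1781/13 ≈ 137.000 mcg/mL.
Before the 4th dose, 3 doses have been given. Superposition: Cmin = C₀·(f + f² + … + f^3).
≈ 137.000 × (0.1984 + 0.0394 + 0.0078) ≈ 137.000 × 0.2456 ≈ 33.647 mcg/mL.

33.6 mcg/mL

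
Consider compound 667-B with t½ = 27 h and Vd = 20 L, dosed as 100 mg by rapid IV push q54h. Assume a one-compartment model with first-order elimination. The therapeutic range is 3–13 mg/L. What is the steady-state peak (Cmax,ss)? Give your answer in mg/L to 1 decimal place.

6.7 mg/L

τ = 54 h = 2 half-lives, so f = (1/2)^2 = 0.25.
Accumulation ratio R = 1/(1 − f) = 1/0.75 = 4/3.
Single-dose peak C₀ = D/Vd = 100/20 = 5 mg/L.
Steady-state peak Cmax,ss = C₀·R = 5 × 4/3 ≈ 6.667 mg/L.
Peak 6.7 mg/L vs MTC 13 mg/L: below toxic threshold.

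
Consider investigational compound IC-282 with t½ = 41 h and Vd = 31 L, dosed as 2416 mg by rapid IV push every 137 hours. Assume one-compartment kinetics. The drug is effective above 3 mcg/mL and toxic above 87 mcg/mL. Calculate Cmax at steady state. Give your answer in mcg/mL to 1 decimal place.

86.5 mcg/mL

k = ln2/t½ = ln2/41 ≈ 0.016906 h⁻¹; fraction remaining f = e^(−kτ) = e^(−0.016906×137) ≈ 0.0987.
Accumulation ratio R = 1/(1 − f) ≈ 1/0.9013 ≈ 1.1095.
Single-dose peak C₀ = D/Vd = 2416/31 ≈ 77.935 mcg/mL.
Cmax,ss = C₀/(1 − f) ≈ 77.935/0.9013 ≈ 86.470 mcg/mL.
Peak 86.5 mcg/mL vs MTC 87 mcg/mL: below toxic threshold.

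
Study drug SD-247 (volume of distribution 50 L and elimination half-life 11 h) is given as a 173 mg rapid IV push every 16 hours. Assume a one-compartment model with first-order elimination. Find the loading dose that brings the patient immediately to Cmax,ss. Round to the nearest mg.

272 mg

f = (1/2)^(16/11) ≈ 0.364870; accumulation ratio R = 1/(1−f) ≈ 1.57448.
Loading dose to hit Cmax,ss on first dose: D_load = D_maint·R ≈ 173 × 1.57448 ≈ 272.39 mg.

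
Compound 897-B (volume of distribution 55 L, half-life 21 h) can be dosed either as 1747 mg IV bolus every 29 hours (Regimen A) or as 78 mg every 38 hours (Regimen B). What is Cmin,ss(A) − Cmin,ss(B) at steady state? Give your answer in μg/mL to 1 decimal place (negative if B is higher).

19.2 μg/mL

Regimen A: f = (1/2)^(29/21) ≈ 0.3840; Cmin,ss = (1747/55)·f/(1−f) ≈ 19.801 μg/mL.
Regimen B: f = (1/2)^(38/21) ≈ 0.2853; Cmin,ss = (78/55)·f/(1−f) ≈ 0.566 μg/mL.
Difference ≈ 19.801 − 0.566 ≈ 19.235 μg/mL.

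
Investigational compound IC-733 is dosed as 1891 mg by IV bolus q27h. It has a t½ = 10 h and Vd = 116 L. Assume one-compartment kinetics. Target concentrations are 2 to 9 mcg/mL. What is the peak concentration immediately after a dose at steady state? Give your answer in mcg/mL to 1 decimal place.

19.3 mcg/mL

Over one 27-h interval, 27/10 ≈ 2.7 half-lives elapse, leaving f ≈ 0.1539 of each dose.
At steady state, accumulation factor R = 1/(1 − e^(−kτ)) ≈ 1.1819.
Single-dose peak C₀ = D/Vd = 1891/116 ≈ 16.302 mcg/mL.
Steady-state peak Cmax,ss = C₀·R ≈ 16.302 × 1.1819 ≈ 19.267 mcg/mL.
Peak 19.3 mcg/mL vs MTC 9 mcg/mL: exceeds toxic threshold.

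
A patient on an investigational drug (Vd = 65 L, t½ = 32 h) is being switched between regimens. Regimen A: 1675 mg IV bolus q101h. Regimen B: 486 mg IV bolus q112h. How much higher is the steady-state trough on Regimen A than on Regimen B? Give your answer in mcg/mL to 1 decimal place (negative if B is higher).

Regimen A: f = (1/2)^(101/32) ≈ 0.1122; Cmin,ss = (1675/65)·f/(1−f) ≈ 3.257 mcg/mL.
Regimen B: f = (1/2)^(112/32) ≈ 0.0884; Cmin,ss = (486/65)·f/(1−f) ≈ 0.725 mcg/mL.
Difference ≈ 3.257 − 0.725 ≈ 2.532 mcg/mL.

2.5 mcg/mL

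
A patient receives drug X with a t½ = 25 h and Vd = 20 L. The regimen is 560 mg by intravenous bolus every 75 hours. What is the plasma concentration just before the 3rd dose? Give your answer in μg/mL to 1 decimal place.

3.9 μg/mL

f = (1/2)^(τ/t½) = (1/2)^(75/25) ≈ 0.1250.
C₀ = D/Vd = 560/20 ≈ 28.000 μg/mL.
Before the 3rd dose, 2 doses have been given. Superposition: Cmin = C₀·(f + f²).
≈ 28.000 × (0.1250 + 0.0156) ≈ 28.000 × 0.1406 ≈ 3.937 μg/mL.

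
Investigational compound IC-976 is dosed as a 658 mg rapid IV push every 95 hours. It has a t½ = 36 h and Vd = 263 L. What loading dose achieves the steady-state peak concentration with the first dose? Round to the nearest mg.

784 mg

f = (1/2)^(95/36) ≈ 0.160552; accumulation ratio R = 1/(1−f) ≈ 1.19126.
Loading dose to hit Cmax,ss on first dose: D_load = D_maint·R ≈ 658 × 1.19126 ≈ 783.85 mg.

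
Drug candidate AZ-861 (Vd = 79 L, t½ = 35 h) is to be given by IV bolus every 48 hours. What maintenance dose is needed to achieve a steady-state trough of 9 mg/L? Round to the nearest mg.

τ/t½ = 48/35 ≈ 1.3714, so f = (1/2)^(48/35) ≈ 0.386508.
Cmin,ss = (D/Vd)·f/(1−f), so D = Cmin,ss·Vd·(1−f)/f.
D = 9 × 79 × (1−f)/f ≈ 9 × 79 × 1.58727 ≈ 1128.55 mg.

1129 mg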